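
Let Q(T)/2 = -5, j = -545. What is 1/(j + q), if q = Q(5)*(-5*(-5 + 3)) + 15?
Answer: -1/630 ≈ -0.0015873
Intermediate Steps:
Q(T) = -10 (Q(T) = 2*(-5) = -10)
q = -85 (q = -(-50)*(-5 + 3) + 15 = -(-50)*(-2) + 15 = -10*10 + 15 = -100 + 15 = -85)
1/(j + q) = 1/(-545 - 85) = 1/(-630) = -1/630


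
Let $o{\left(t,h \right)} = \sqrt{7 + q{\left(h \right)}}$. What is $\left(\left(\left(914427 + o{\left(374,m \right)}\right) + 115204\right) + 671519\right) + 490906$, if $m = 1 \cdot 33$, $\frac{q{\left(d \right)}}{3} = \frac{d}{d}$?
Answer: $2192056 + \sqrt{10} \approx 2.1921 \cdot 10^{6}$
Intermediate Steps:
$q{\left(d \right)} = 3$ ($q{\left(d \right)} = 3 \frac{d}{d} = 3 \cdot 1 = 3$)
$m = 33$
$o{\left(t,h \right)} = \sqrt{10}$ ($o{\left(t,h \right)} = \sqrt{7 + 3} = \sqrt{10}$)
$\left(\left(\left(914427 + o{\left(374,m \right)}\right) + 115204\right) + 671519\right) + 490906 = \left(\left(\left(914427 + \sqrt{10}\right) + 115204\right) + 671519\right) + 490906 = \left(\left(1029631 + \sqrt{10}\right) + 671519\right) + 490906 = \left(1701150 + \sqrt{10}\right) + 490906 = 2192056 + \sqrt{10}$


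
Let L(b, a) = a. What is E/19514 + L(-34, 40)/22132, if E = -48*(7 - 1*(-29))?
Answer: -38702/446161 ≈ -0.086744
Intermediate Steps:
E = -1728 (E = -48*(7 + 29) = -48*36 = -1728)
E/19514 + L(-34, 40)/22132 = -1728/19514 + 40/22132 = -1728*1/19514 + 40*(1/22132) = -864/9757 + 10/5533 = -38702/446161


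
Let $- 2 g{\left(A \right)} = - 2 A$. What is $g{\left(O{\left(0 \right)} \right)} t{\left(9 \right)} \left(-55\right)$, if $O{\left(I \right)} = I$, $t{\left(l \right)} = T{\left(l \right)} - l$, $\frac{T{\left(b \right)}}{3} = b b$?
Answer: $0$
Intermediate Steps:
$T{\left(b \right)} = 3 b^{2}$ ($T{\left(b \right)} = 3 b b = 3 b^{2}$)
$t{\left(l \right)} = - l + 3 l^{2}$ ($t{\left(l \right)} = 3 l^{2} - l = - l + 3 l^{2}$)
$g{\left(A \right)} = A$ ($g{\left(A \right)} = - \frac{\left(-2\right) A}{2} = A$)
$g{\left(O{\left(0 \right)} \right)} t{\left(9 \right)} \left(-55\right) = 0 \cdot 9 \left(-1 + 3 \cdot 9\right) \left(-55\right) = 0 \cdot 9 \left(-1 + 27\right) \left(-55\right) = 0 \cdot 9 \cdot 26 \left(-55\right) = 0 \cdot 234 \left(-55\right) = 0 \left(-55\right) = 0$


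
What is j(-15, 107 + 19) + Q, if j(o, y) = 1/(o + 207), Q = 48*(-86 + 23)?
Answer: -580607/192 ≈ -3024.0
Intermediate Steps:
Q = -3024 (Q = 48*(-63) = -3024)
j(o, y) = 1/(207 + o)
j(-15, 107 + 19) + Q = 1/(207 - 15) - 3024 = 1/192 - 3024 = -580607/192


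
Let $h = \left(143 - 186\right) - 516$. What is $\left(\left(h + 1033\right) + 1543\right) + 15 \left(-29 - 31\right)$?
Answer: $1117$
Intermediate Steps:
$h = -559$ ($h = -43 - 516 = -559$)
$\left(\left(h + 1033\right) + 1543\right) + 15 \left(-29 - 31\right) = \left(\left(-559 + 1033\right) + 1543\right) + 15 \left(-29 - 31\right) = \left(474 + 1543\right) + 15 \left(-60\right) = 2017 - 900 = 1117$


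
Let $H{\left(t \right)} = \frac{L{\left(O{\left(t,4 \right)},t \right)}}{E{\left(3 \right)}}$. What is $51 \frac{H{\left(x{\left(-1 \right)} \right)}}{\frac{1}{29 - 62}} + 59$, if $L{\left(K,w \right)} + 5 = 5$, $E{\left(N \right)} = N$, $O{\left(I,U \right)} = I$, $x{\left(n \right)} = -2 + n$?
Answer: $59$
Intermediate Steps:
$L{\left(K,w \right)} = 0$ ($L{\left(K,w \right)} = -5 + 5 = 0$)
$H{\left(t \right)} = 0$ ($H{\left(t \right)} = \frac{0}{3} = 0 \cdot \frac{1}{3} = 0$)
$51 \frac{H{\left(x{\left(-1 \right)} \right)}}{\frac{1}{29 - 62}} + 59 = 51 \frac{0}{\frac{1}{29 - 62}} + 59 = 51 \frac{0}{\frac{1}{-33}} + 59 = 51 \frac{0}{- \frac{1}{33}} + 59 = 51 \cdot 0 \left(-33\right) + 59 = 51 \cdot 0 + 59 = 0 + 59 = 59$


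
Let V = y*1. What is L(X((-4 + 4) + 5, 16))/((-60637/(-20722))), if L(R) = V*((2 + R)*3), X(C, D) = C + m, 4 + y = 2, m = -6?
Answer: -124332/60637 ≈ -2.0504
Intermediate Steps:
y = -2 (y = -4 + 2 = -2)
V = -2 (V = -2*1 = -2)
X(C, D) = -6 + C (X(C, D) = C - 6 = -6 + C)
L(R) = -12 - 6*R (L(R) = -2*(2 + R)*3 = -2*(6 + 3*R) = -12 - 6*R)
L(X((-4 + 4) + 5, 16))/((-60637/(-20722))) = (-12 - 6*(-6 + ((-4 + 4) + 5)))/((-60637/(-20722))) = (-12 - 6*(-6 + (0 + 5)))/((-60637*(-1/20722))) = (-12 - 6*(-6 + 5))/(60637/20722) = (-12 - 6*(-1))*(20722/60637) = (-12 + 6)*(20722/60637) = -6*20722/60637 = -124332/60637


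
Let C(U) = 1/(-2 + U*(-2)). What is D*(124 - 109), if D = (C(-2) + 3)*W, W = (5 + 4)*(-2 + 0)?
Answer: -945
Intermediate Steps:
C(U) = 1/(-2 - 2*U)
W = -18 (W = 9*(-2) = -18)
D = -63 (D = (-1/(2 + 2*(-2)) + 3)*(-18) = (-1/(2 - 4) + 3)*(-18) = (-1/(-2) + 3)*(-18) = (-1*(-1/2) + 3)*(-18) = (1/2 + 3)*(-18) = (7/2)*(-18) = -63)
D*(124 - 109) = -63*(124 - 109) = -63*15 = -945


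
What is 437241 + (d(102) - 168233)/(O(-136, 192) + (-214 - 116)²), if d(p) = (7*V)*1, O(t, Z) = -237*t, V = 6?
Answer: 61708528621/141132 ≈ 4.3724e+5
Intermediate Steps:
d(p) = 42 (d(p) = (7*6)*1 = 42*1 = 42)
437241 + (d(102) - 168233)/(O(-136, 192) + (-214 - 116)²) = 437241 + (42 - 168233)/(-237*(-136) + (-214 - 116)²) = 437241 - 168191/(32232 + (-330)²) = 437241 - 168191/(32232 + 108900) = 437241 - 168191/141132 = 61708528621/141132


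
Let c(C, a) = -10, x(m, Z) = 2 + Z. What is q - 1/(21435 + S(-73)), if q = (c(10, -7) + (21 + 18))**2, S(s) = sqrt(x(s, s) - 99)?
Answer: 77281065952/91891879 + I*sqrt(170)/459459395 ≈ 841.0 + 2.8378e-8*I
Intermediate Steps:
S(s) = sqrt(-97 + s) (S(s) = sqrt((2 + s) - 99) = sqrt(-97 + s))
q = 841 (q = (-10 + (21 + 18))**2 = (-10 + 39)**2 = 29**2 = 841)
q - 1/(21435 + S(-73)) = 841 - 1/(21435 + sqrt(-97 - 73)) = 841 - 1/(21435 + sqrt(-170)) = 841 - 1/(21435 + I*sqrt(170))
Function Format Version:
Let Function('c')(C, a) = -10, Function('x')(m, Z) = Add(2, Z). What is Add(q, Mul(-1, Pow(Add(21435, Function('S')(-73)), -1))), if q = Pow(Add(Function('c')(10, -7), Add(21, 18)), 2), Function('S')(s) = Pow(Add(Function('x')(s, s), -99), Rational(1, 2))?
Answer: Add(Rational(77281065952, 91891879), Mul(Rational(1, 459459395), I, Pow(170, Rational(1, 2)))) ≈ Add(841.00, Mul(2.8378e-8, I))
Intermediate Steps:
Function('S')(s) = Pow(Add(-97, s), Rational(1, 2)) (Function('S')(s) = Pow(Add(Add(2, s), -99), Rational(1, 2)) = Pow(Add(-97, s), Rational(1, 2)))
q = 841 (q = Pow(Add(-10, Add(21, 18)), 2) = Pow(Add(-10, 39), 2) = Pow(29, 2) = 841)
Add(q, Mul(-1, Pow(Add(21435, Function('S')(-73)), -1))) = Add(841, Mul(-1, Pow(Add(21435, Pow(Add(-97, -73), Rational(1, 2))), -1))) = Add(841, Mul(-1, Pow(Add(21435, Pow(-170, Rational(1, 2))), -1))) = Add(841, Mul(-1, Pow(Add(21435, Mul(I, Pow(170, Rational(1, 2)))), -1)))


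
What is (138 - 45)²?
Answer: 8649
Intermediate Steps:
(138 - 45)² = 93² = 8649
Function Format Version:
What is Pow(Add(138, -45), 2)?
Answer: 8649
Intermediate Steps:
Pow(Add(138, -45), 2) = Pow(93, 2) = 8649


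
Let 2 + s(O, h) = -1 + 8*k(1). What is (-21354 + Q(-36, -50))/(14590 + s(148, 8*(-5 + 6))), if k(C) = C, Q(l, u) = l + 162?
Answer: -7076/4865 ≈ -1.4545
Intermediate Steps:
Q(l, u) = 162 + l
s(O, h) = 5 (s(O, h) = -2 + (-1 + 8*1) = -2 + (-1 + 8) = -2 + 7 = 5)
(-21354 + Q(-36, -50))/(14590 + s(148, 8*(-5 + 6))) = (-21354 + (162 - 36))/(14590 + 5) = (-21354 + 126)/14595 = -21228*1/14595 = -7076/4865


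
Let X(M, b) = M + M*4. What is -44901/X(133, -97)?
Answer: -44901/665 ≈ -67.520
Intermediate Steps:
X(M, b) = 5*M (X(M, b) = M + 4*M = 5*M)
-44901/X(133, -97) = -44901/(5*133) = -44901/665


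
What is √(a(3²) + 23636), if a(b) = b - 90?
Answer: √23555 ≈ 153.48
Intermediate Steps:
a(b) = -90 + b
√(a(3²) + 23636) = √((-90 + 3²) + 23636) = √((-90 + 9) + 23636) = √(-81 + 23636) = √23555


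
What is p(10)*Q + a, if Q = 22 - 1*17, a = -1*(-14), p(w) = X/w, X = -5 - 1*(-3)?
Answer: 13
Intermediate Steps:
X = -2 (X = -5 + 3 = -2)
p(w) = -2/w
a = 14
Q = 5 (Q = 22 - 17 = 5)
p(10)*Q + a = -2/10*5 + 14 = -2*⅒*5 + 14 = -⅕*5 + 14 = -1 + 14 = 13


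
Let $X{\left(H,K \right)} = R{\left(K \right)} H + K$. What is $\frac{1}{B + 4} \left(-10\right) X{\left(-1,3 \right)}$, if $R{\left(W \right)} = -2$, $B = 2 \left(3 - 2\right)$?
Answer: $- \frac{25}{3} \approx -8.3333$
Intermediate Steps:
$B = 2$ ($B = 2 \cdot 1 = 2$)
$X{\left(H,K \right)} = K - 2 H$ ($X{\left(H,K \right)} = - 2 H + K = K - 2 H$)
$\frac{1}{B + 4} \left(-10\right) X{\left(-1,3 \right)} = \frac{1}{2 + 4} \left(-10\right) \left(3 - -2\right) = \frac{1}{6} \left(-10\right) \left(3 + 2\right) = \frac{1}{6} \left(-10\right) 5 = \left(- \frac{5}{3}\right) 5 = - \frac{25}{3}$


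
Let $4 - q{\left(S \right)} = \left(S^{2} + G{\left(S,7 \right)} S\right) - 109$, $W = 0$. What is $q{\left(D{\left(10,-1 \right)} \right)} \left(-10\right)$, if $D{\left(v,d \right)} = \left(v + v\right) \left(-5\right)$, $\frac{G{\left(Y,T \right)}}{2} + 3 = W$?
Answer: $104870$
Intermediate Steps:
$G{\left(Y,T \right)} = -6$ ($G{\left(Y,T \right)} = -6 + 2 \cdot 0 = -6 + 0 = -6$)
$D{\left(v,d \right)} = - 10 v$ ($D{\left(v,d \right)} = 2 v \left(-5\right) = - 10 v$)
$q{\left(S \right)} = 113 - S^{2} + 6 S$ ($q{\left(S \right)} = 4 - \left(\left(S^{2} - 6 S\right) - 109\right) = 4 - \left(-109 + S^{2} - 6 S\right) = 4 + \left(109 - S^{2} + 6 S\right) = 113 - S^{2} + 6 S$)
$q{\left(D{\left(10,-1 \right)} \right)} \left(-10\right) = \left(113 - \left(\left(-10\right) 10\right)^{2} + 6 \left(\left(-10\right) 10\right)\right) \left(-10\right) = \left(113 - \left(-100\right)^{2} + 6 \left(-100\right)\right) \left(-10\right) = \left(113 - 10000 - 600\right) \left(-10\right) = \left(-10487\right) \left(-10\right) = 104870$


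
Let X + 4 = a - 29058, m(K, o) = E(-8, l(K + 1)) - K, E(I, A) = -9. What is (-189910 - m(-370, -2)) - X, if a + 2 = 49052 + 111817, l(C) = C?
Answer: -322076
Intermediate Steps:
a = 160867 (a = -2 + (49052 + 111817) = -2 + 160869 = 160867)
m(K, o) = -9 - K
X = 131805 (X = -4 + (160867 - 29058) = -4 + 131809 = 131805)
(-189910 - m(-370, -2)) - X = (-189910 - (-9 - 1*(-370))) - 1*131805 = (-189910 - (-9 + 370)) - 131805 = (-189910 - 1*361) - 131805 = (-189910 - 361) - 131805 = -190271 - 131805 = -322076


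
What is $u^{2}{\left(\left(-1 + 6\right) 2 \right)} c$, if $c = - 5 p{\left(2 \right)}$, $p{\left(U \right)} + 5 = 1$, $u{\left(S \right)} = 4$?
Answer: $320$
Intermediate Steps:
$p{\left(U \right)} = -4$ ($p{\left(U \right)} = -5 + 1 = -4$)
$c = 20$ ($c = \left(-5\right) \left(-4\right) = 20$)
$u^{2}{\left(\left(-1 + 6\right) 2 \right)} c = 4^{2} \cdot 20 = 16 \cdot 20 = 320$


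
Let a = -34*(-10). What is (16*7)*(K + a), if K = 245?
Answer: 65520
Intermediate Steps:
a = 340
(16*7)*(K + a) = (16*7)*(245 + 340) = 112*585 = 65520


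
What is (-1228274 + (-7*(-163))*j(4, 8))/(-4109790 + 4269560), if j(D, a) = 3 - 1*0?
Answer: -1224851/159770 ≈ -7.6663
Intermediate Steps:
j(D, a) = 3 (j(D, a) = 3 + 0 = 3)
(-1228274 + (-7*(-163))*j(4, 8))/(-4109790 + 4269560) = (-1228274 - 7*(-163)*3)/(-4109790 + 4269560) = (-1228274 + 1141*3)/159770 = (-1228274 + 3423)*(1/159770) = -1224851*1/159770 = -1224851/159770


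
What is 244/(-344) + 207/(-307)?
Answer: -36529/26402 ≈ -1.3836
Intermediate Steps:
244/(-344) + 207/(-307) = 244*(-1/344) + 207*(-1/307) = -61/86 - 207/307 = -36529/26402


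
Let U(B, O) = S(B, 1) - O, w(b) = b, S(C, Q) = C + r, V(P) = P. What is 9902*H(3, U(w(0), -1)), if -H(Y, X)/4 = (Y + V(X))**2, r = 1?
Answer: -990200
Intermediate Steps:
S(C, Q) = 1 + C (S(C, Q) = C + 1 = 1 + C)
U(B, O) = 1 + B - O (U(B, O) = (1 + B) - O = 1 + B - O)
H(Y, X) = -4*(X + Y)**2 (H(Y, X) = -4*(Y + X)**2 = -4*(X + Y)**2)
9902*H(3, U(w(0), -1)) = 9902*(-4*((1 + 0 - 1*(-1)) + 3)**2) = 9902*(-4*((1 + 0 + 1) + 3)**2) = 9902*(-4*(2 + 3)**2) = 9902*(-4*5**2) = 9902*(-4*25) = 9902*(-100) = -990200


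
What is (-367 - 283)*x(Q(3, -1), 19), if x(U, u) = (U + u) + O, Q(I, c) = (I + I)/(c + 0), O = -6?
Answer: -4550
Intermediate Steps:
Q(I, c) = 2*I/c (Q(I, c) = (2*I)/c = 2*I/c)
x(U, u) = -6 + U + u (x(U, u) = (U + u) - 6 = -6 + U + u)
(-367 - 283)*x(Q(3, -1), 19) = (-367 - 283)*(-6 + 2*3/(-1) + 19) = -650*(-6 + 2*3*(-1) + 19) = -650*(-6 - 6 + 19) = -650*7 = -4550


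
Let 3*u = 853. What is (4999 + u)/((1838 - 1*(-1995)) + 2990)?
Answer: 15850/20469 ≈ 0.77434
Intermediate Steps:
u = 853/3 (u = (⅓)*853 = 853/3 ≈ 284.33)
(4999 + u)/((1838 - 1*(-1995)) + 2990) = (4999 + 853/3)/((1838 - 1*(-1995)) + 2990) = 15850/(3*((1838 + 1995) + 2990)) = 15850/(3*(3833 + 2990)) = (15850/3)/6823 = (15850/3)*(1/6823) = 15850/20469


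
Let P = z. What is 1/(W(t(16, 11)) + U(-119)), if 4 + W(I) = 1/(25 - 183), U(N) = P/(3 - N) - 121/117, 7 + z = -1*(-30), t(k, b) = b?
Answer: -563823/2735665 ≈ -0.20610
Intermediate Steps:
z = 23 (z = -7 - 1*(-30) = -7 + 30 = 23)
P = 23
U(N) = -121/117 + 23/(3 - N) (U(N) = 23/(3 - N) - 121/117 = -121/117 + 23/(3 - N))
W(I) = -633/158 (W(I) = -4 + 1/(25 - 183) = -4 + 1/(-158) = -4 - 1/158 = -633/158)
1/(W(t(16, 11)) + U(-119)) = 1/(-633/158 + (-2328 - 121*(-119))/(117*(-3 - 119))) = 1/(-633/158 + (1/117)*(-2328 + 14399)/(-122)) = 1/(-633/158 + (1/117)*(-1/122)*12071) = 1/(-633/158 - 12071/14274) = 1/(-2735665/563823) = -563823/2735665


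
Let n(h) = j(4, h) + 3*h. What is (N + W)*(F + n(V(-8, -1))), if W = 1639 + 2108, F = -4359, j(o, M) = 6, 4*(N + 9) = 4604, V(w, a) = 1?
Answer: -21267150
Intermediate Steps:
N = 1142 (N = -9 + (1/4)*4604 = -9 + 1151 = 1142)
n(h) = 6 + 3*h
W = 3747
(N + W)*(F + n(V(-8, -1))) = (1142 + 3747)*(-4359 + (6 + 3*1)) = 4889*(-4359 + (6 + 3)) = 4889*(-4359 + 9) = 4889*(-4350) = -21267150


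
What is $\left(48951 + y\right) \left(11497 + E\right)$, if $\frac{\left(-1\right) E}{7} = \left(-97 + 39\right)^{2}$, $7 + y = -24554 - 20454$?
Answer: $-47432736$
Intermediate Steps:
$y = -45015$ ($y = -7 - 45008 = -45015$)
$E = -23548$ ($E = - 7 \left(-97 + 39\right)^{2} = - 7 \left(-58\right)^{2} = \left(-7\right) 3364 = -23548$)
$\left(48951 + y\right) \left(11497 + E\right) = \left(48951 - 45015\right) \left(11497 - 23548\right) = 3936 \left(-12051\right) = -47432736$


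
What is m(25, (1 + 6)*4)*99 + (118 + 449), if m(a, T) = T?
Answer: 3339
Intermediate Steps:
m(25, (1 + 6)*4)*99 + (118 + 449) = ((1 + 6)*4)*99 + (118 + 449) = (7*4)*99 + 567 = 28*99 + 567 = 2772 + 567 = 3339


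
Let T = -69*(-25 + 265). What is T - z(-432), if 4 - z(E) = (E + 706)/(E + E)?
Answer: -7155785/432 ≈ -16564.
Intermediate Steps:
T = -16560 (T = -69*240 = -16560)
z(E) = 4 - (706 + E)/(2*E) (z(E) = 4 - (E + 706)/(E + E) = 4 - (706 + E)/(2*E))
T - z(-432) = -16560 - (7/2 - 353/(-432)) = -16560 - (7/2 - 353*(-1/432)) = -16560 - (7/2 + 353/432) = -16560 - 1*1865/432 = -16560 - 1865/432 = -7155785/432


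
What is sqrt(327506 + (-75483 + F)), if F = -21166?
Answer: sqrt(230857) ≈ 480.48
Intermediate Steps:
sqrt(327506 + (-75483 + F)) = sqrt(327506 + (-75483 - 21166)) = sqrt(327506 - 96649) = sqrt(230857)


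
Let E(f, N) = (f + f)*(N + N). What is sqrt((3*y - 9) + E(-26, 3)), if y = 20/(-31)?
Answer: I*sqrt(310341)/31 ≈ 17.97*I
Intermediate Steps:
E(f, N) = 4*N*f (E(f, N) = (2*f)*(2*N) = 4*N*f)
y = -20/31 (y = 20*(-1/31) = -20/31 ≈ -0.64516)
sqrt((3*y - 9) + E(-26, 3)) = sqrt((3*(-20/31) - 9) + 4*3*(-26)) = sqrt((-60/31 - 9) - 312) = sqrt(-339/31 - 312) = sqrt(-10011/31) = I*sqrt(310341)/31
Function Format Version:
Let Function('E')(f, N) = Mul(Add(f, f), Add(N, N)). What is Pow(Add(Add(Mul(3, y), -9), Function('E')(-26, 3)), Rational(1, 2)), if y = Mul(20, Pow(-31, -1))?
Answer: Mul(Rational(1, 31), I, Pow(310341, Rational(1, 2))) ≈ Mul(17.970, I)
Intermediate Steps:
Function('E')(f, N) = Mul(4, N, f) (Function('E')(f, N) = Mul(Mul(2, f), Mul(2, N)) = Mul(4, N, f))
y = Rational(-20, 31) (y = Mul(20, Rational(-1, 31)) = Rational(-20, 31) ≈ -0.64516)
Pow(Add(Add(Mul(3, y), -9), Function('E')(-26, 3)), Rational(1, 2)) = Pow(Add(Add(Mul(3, Rational(-20, 31)), -9), Mul(4, 3, -26)), Rational(1, 2)) = Pow(Add(Add(Rational(-60, 31), -9), -312), Rational(1, 2)) = Pow(Add(Rational(-339, 31), -312), Rational(1, 2)) = Pow(Rational(-10011, 31), Rational(1, 2)) = Mul(Rational(1, 31), I, Pow(310341, Rational(1, 2)))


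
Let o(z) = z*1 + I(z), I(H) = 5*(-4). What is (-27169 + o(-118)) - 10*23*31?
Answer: -34437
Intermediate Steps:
I(H) = -20
o(z) = -20 + z (o(z) = z*1 - 20 = z - 20 = -20 + z)
(-27169 + o(-118)) - 10*23*31 = (-27169 + (-20 - 118)) - 10*23*31 = (-27169 - 138) - 230*31 = -27307 - 7130 = -34437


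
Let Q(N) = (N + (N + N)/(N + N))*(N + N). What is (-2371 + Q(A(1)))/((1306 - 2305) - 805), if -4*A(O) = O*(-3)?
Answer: 18947/14432 ≈ 1.3128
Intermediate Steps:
A(O) = 3*O/4 (A(O) = -O*(-3)/4 = -(-3)*O/4 = 3*O/4)
Q(N) = 2*N*(1 + N) (Q(N) = (N + (2*N)/((2*N)))*(2*N) = (N + (2*N)*(1/(2*N)))*(2*N) = (N + 1)*(2*N) = (1 + N)*(2*N) = 2*N*(1 + N))
(-2371 + Q(A(1)))/((1306 - 2305) - 805) = (-2371 + 2*((¾)*1)*(1 + (¾)*1))/((1306 - 2305) - 805) = (-2371 + 2*(¾)*(1 + ¾))/(-999 - 805) = (-2371 + 2*(¾)*(7/4))/(-1804) = (-2371 + 21/8)*(-1/1804) = -18947/8*(-1/1804) = 18947/14432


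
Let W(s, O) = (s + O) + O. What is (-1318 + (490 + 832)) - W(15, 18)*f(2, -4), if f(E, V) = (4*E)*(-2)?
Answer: 820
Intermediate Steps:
f(E, V) = -8*E
W(s, O) = s + 2*O (W(s, O) = (O + s) + O = s + 2*O)
(-1318 + (490 + 832)) - W(15, 18)*f(2, -4) = (-1318 + (490 + 832)) - (15 + 2*18)*(-8*2) = (-1318 + 1322) - (15 + 36)*(-16) = 4 - 51*(-16) = 4 - 1*(-816) = 4 + 816 = 820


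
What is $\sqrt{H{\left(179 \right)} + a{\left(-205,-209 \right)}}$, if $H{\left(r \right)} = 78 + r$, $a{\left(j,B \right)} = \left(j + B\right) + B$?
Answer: $i \sqrt{366} \approx 19.131 i$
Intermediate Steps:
$a{\left(j,B \right)} = j + 2 B$ ($a{\left(j,B \right)} = \left(B + j\right) + B = j + 2 B$)
$\sqrt{H{\left(179 \right)} + a{\left(-205,-209 \right)}} = \sqrt{\left(78 + 179\right) + \left(-205 + 2 \left(-209\right)\right)} = \sqrt{257 - 623} = \sqrt{-366} = i \sqrt{366}$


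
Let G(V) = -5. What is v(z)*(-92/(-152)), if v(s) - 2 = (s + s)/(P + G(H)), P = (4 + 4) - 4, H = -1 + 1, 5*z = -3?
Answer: 184/95 ≈ 1.9368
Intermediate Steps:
z = -⅗ (z = (⅕)*(-3) = -⅗ ≈ -0.60000)
H = 0
P = 4 (P = 8 - 4 = 4)
v(s) = 2 - 2*s (v(s) = 2 + (s + s)/(4 - 5) = 2 + (2*s)/(-1) = 2 + (2*s)*(-1) = 2 - 2*s)
v(z)*(-92/(-152)) = (2 - 2*(-⅗))*(-92/(-152)) = (2 + 6/5)*(-92*(-1/152)) = (16/5)*(23/38) = 184/95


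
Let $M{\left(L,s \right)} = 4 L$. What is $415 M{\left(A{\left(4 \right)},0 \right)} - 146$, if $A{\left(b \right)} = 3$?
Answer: $4834$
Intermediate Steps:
$415 M{\left(A{\left(4 \right)},0 \right)} - 146 = 415 \cdot 4 \cdot 3 - 146 = 415 \cdot 12 - 146 = 4980 - 146 = 4834$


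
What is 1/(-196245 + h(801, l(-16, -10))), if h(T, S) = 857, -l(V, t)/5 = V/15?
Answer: -1/195388 ≈ -5.1180e-6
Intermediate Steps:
l(V, t) = -V/3 (l(V, t) = -5*V/15 = -V/3)
1/(-196245 + h(801, l(-16, -10))) = 1/(-196245 + 857) = 1/(-195388) = -1/195388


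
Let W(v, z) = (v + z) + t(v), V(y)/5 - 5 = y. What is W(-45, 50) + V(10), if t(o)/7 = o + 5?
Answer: -200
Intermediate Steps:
t(o) = 35 + 7*o (t(o) = 7*(o + 5) = 7*(5 + o) = 35 + 7*o)
V(y) = 25 + 5*y
W(v, z) = 35 + z + 8*v (W(v, z) = (v + z) + (35 + 7*v) = 35 + z + 8*v)
W(-45, 50) + V(10) = (35 + 50 + 8*(-45)) + (25 + 5*10) = (35 + 50 - 360) + (25 + 50) = -275 + 75 = -200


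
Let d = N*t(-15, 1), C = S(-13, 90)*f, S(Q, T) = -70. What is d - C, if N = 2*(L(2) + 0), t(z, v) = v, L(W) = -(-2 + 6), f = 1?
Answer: 62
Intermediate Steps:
L(W) = -4 (L(W) = -1*4 = -4)
N = -8 (N = 2*(-4 + 0) = 2*(-4) = -8)
C = -70 (C = -70*1 = -70)
d = -8 (d = -8*1 = -8)
d - C = -8 - 1*(-70) = -8 + 70 = 62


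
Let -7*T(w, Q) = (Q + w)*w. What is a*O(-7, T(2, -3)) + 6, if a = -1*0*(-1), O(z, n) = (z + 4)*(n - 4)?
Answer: 6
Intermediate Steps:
T(w, Q) = -w*(Q + w)/7 (T(w, Q) = -(Q + w)*w/7 = -w*(Q + w)/7)
O(z, n) = (-4 + n)*(4 + z) (O(z, n) = (4 + z)*(-4 + n) = (-4 + n)*(4 + z))
a = 0 (a = 0*(-1) = 0)
a*O(-7, T(2, -3)) + 6 = 0*(-16 - 4*(-7) + 4*(-1/7*2*(-3 + 2)) - 1/7*2*(-3 + 2)*(-7)) + 6 = 0*(-16 + 28 + 4*(-1/7*2*(-1)) - 1/7*2*(-1)*(-7)) + 6 = 0*(-16 + 28 + 4*(2/7) + (2/7)*(-7)) + 6 = 0*(-16 + 28 + 8/7 - 2) + 6 = 0*(78/7) + 6 = 0 + 6 = 6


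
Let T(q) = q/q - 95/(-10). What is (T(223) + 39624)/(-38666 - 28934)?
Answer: -79269/135200 ≈ -0.58631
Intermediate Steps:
T(q) = 21/2 (T(q) = 1 - 95*(-1/10) = 1 + 19/2 = 21/2)
(T(223) + 39624)/(-38666 - 28934) = (21/2 + 39624)/(-38666 - 28934) = (79269/2)/(-67600) = (79269/2)*(-1/67600) = -79269/135200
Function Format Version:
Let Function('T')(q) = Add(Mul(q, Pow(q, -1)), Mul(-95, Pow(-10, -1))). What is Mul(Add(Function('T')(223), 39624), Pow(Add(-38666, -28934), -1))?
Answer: Rational(-79269, 135200) ≈ -0.58631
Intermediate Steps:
Function('T')(q) = Rational(21, 2) (Function('T')(q) = Add(1, Mul(-95, Rational(-1, 10))) = Add(1, Rational(19, 2)) = Rational(21, 2))
Mul(Add(Function('T')(223), 39624), Pow(Add(-38666, -28934), -1)) = Mul(Add(Rational(21, 2), 39624), Pow(Add(-38666, -28934), -1)) = Mul(Rational(79269, 2), Pow(-67600, -1)) = Mul(Rational(79269, 2), Rational(-1, 67600)) = Rational(-79269, 135200)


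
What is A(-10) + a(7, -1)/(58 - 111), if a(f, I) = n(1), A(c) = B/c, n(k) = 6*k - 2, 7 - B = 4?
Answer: -199/530 ≈ -0.37547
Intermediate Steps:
B = 3 (B = 7 - 1*4 = 7 - 4 = 3)
n(k) = -2 + 6*k
A(c) = 3/c
a(f, I) = 4 (a(f, I) = -2 + 6*1 = -2 + 6 = 4)
A(-10) + a(7, -1)/(58 - 111) = 3/(-10) + 4/(58 - 111) = 3*(-1/10) + 4/(-53) = -3/10 - 1/53*4 = -3/10 - 4/53 = -199/530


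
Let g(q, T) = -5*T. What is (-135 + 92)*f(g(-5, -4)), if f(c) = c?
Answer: -860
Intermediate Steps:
(-135 + 92)*f(g(-5, -4)) = (-135 + 92)*(-5*(-4)) = -43*20 = -860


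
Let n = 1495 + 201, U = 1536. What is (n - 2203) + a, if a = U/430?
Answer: -108237/215 ≈ -503.43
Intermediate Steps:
n = 1696
a = 768/215 (a = 1536/430 = 1536*(1/430) = 768/215 ≈ 3.5721)
(n - 2203) + a = (1696 - 2203) + 768/215 = -507 + 768/215 = -108237/215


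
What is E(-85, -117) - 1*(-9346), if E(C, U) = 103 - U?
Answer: 9566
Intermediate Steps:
E(-85, -117) - 1*(-9346) = (103 - 1*(-117)) - 1*(-9346) = (103 + 117) + 9346 = 220 + 9346 = 9566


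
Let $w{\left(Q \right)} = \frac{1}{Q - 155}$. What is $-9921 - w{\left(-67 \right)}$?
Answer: $- \frac{2202461}{222} \approx -9921.0$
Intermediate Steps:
$w{\left(Q \right)} = \frac{1}{-155 + Q}$
$-9921 - w{\left(-67 \right)} = -9921 - \frac{1}{-155 - 67} = -9921 - \frac{1}{-222} = -9921 - - \frac{1}{222} = -9921 + \frac{1}{222} = - \frac{2202461}{222}$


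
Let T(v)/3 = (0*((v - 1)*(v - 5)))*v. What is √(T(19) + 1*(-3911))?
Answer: I*√3911 ≈ 62.538*I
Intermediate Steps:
T(v) = 0 (T(v) = 3*((0*((v - 1)*(v - 5)))*v) = 3*((0*((-1 + v)*(-5 + v)))*v) = 3*(0*v) = 3*0 = 0)
√(T(19) + 1*(-3911)) = √(0 + 1*(-3911)) = √(0 - 3911) = √(-3911) = I*√3911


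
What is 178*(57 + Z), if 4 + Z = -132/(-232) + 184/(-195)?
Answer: 52972177/5655 ≈ 9367.3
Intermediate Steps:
Z = -49477/11310 (Z = -4 + (-132/(-232) + 184/(-195)) = -4 + (-132*(-1/232) + 184*(-1/195)) = -4 + (33/58 - 184/195) = -4 - 4237/11310 = -49477/11310 ≈ -4.3746)
178*(57 + Z) = 178*(57 - 49477/11310) = 178*(595193/11310) = 52972177/5655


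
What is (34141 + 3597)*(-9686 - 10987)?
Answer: -780157674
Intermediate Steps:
(34141 + 3597)*(-9686 - 10987) = 37738*(-20673) = -780157674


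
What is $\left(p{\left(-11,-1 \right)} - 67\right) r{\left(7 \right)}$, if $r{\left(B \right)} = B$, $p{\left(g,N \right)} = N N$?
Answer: $-462$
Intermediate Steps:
$p{\left(g,N \right)} = N^{2}$
$\left(p{\left(-11,-1 \right)} - 67\right) r{\left(7 \right)} = \left(\left(-1\right)^{2} - 67\right) 7 = \left(1 - 67\right) 7 = \left(-66\right) 7 = -462$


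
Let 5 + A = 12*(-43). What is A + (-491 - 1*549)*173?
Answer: -180441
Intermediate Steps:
A = -521 (A = -5 + 12*(-43) = -5 - 516 = -521)
A + (-491 - 1*549)*173 = -521 + (-491 - 1*549)*173 = -521 + (-491 - 549)*173 = -521 - 1040*173 = -521 - 179920 = -180441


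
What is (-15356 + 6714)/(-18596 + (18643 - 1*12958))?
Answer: 8642/12911 ≈ 0.66935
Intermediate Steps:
(-15356 + 6714)/(-18596 + (18643 - 1*12958)) = -8642/(-18596 + (18643 - 12958)) = -8642/(-18596 + 5685) = -8642/(-12911) = -8642*(-1/12911) = 8642/12911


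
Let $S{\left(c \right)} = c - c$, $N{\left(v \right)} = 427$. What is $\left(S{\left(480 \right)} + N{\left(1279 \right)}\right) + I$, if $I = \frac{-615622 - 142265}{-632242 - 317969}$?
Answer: $\frac{135499328}{316737} \approx 427.8$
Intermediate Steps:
$I = \frac{252629}{316737}$ ($I = - \frac{757887}{-950211} = \left(-757887\right) \left(- \frac{1}{950211}\right) = \frac{252629}{316737} \approx 0.7976$)
$S{\left(c \right)} = 0$
$\left(S{\left(480 \right)} + N{\left(1279 \right)}\right) + I = \left(0 + 427\right) + \frac{252629}{316737} = 427 + \frac{252629}{316737} = \frac{135499328}{316737}$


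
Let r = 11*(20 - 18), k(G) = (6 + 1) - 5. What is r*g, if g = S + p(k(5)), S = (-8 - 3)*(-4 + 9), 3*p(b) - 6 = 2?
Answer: -3454/3 ≈ -1151.3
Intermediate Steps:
k(G) = 2 (k(G) = 7 - 5 = 2)
p(b) = 8/3 (p(b) = 2 + (⅓)*2 = 2 + ⅔ = 8/3)
r = 22 (r = 11*2 = 22)
S = -55 (S = -11*5 = -55)
g = -157/3 (g = -55 + 8/3 = -157/3 ≈ -52.333)
r*g = 22*(-157/3) = -3454/3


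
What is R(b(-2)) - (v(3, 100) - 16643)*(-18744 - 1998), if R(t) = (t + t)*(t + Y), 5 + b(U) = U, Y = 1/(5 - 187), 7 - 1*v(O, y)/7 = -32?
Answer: -4414103745/13 ≈ -3.3955e+8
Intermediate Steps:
v(O, y) = 273 (v(O, y) = 49 - 7*(-32) = 49 + 224 = 273)
Y = -1/182 (Y = 1/(-182) = -1/182 ≈ -0.0054945)
b(U) = -5 + U
R(t) = 2*t*(-1/182 + t) (R(t) = (t + t)*(t - 1/182) = (2*t)*(-1/182 + t) = 2*t*(-1/182 + t))
R(b(-2)) - (v(3, 100) - 16643)*(-18744 - 1998) = (-5 - 2)*(-1 + 182*(-5 - 2))/91 - (273 - 16643)*(-18744 - 1998) = (1/91)*(-7)*(-1 + 182*(-7)) - (-16370)*(-20742) = (1/91)*(-7)*(-1 - 1274) - 1*339546540 = (1/91)*(-7)*(-1275) - 339546540 = 1275/13 - 339546540 = -4414103745/13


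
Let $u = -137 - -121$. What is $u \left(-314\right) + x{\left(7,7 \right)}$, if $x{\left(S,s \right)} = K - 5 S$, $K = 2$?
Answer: $4991$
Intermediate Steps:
$x{\left(S,s \right)} = 2 - 5 S$
$u = -16$ ($u = -137 + 121 = -16$)
$u \left(-314\right) + x{\left(7,7 \right)} = \left(-16\right) \left(-314\right) + \left(2 - 35\right) = 5024 + \left(2 - 35\right) = 5024 - 33 = 4991$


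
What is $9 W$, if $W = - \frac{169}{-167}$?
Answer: $\frac{1521}{167} \approx 9.1078$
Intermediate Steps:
$W = \frac{169}{167}$ ($W = \left(-169\right) \left(- \frac{1}{167}\right) = \frac{169}{167} \approx 1.012$)
$9 W = 9 \cdot \frac{169}{167} = \frac{1521}{167}$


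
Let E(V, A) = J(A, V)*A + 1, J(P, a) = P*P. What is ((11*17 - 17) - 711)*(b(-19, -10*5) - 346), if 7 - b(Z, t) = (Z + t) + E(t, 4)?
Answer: 181235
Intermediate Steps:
J(P, a) = P²
E(V, A) = 1 + A³ (E(V, A) = A²*A + 1 = A³ + 1 = 1 + A³)
b(Z, t) = -58 - Z - t (b(Z, t) = 7 - ((Z + t) + (1 + 4³)) = 7 - ((Z + t) + (1 + 64)) = 7 - ((Z + t) + 65) = 7 - (65 + Z + t) = 7 + (-65 - Z - t) = -58 - Z - t)
((11*17 - 17) - 711)*(b(-19, -10*5) - 346) = ((11*17 - 17) - 711)*((-58 - 1*(-19) - (-10)*5) - 346) = ((187 - 17) - 711)*((-58 + 19 - 1*(-50)) - 346) = (170 - 711)*((-58 + 19 + 50) - 346) = -541*(11 - 346) = -541*(-335) = 181235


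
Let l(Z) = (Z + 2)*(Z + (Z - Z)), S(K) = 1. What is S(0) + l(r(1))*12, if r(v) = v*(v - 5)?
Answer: 97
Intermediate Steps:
r(v) = v*(-5 + v)
l(Z) = Z*(2 + Z) (l(Z) = (2 + Z)*(Z + 0) = (2 + Z)*Z = Z*(2 + Z))
S(0) + l(r(1))*12 = 1 + ((1*(-5 + 1))*(2 + 1*(-5 + 1)))*12 = 1 + ((1*(-4))*(2 + 1*(-4)))*12 = 1 - 4*(2 - 4)*12 = 1 - 4*(-2)*12 = 1 + 8*12 = 1 + 96 = 97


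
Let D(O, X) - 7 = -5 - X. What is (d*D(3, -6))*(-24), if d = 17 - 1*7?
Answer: -1920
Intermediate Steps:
D(O, X) = 2 - X (D(O, X) = 7 + (-5 - X) = 2 - X)
d = 10 (d = 17 - 7 = 10)
(d*D(3, -6))*(-24) = (10*(2 - 1*(-6)))*(-24) = (10*(2 + 6))*(-24) = (10*8)*(-24) = 80*(-24) = -1920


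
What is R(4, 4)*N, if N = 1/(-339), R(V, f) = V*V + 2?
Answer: -6/113 ≈ -0.053097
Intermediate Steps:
R(V, f) = 2 + V² (R(V, f) = V² + 2 = 2 + V²)
N = -1/339 ≈ -0.0029499
R(4, 4)*N = (2 + 4²)*(-1/339) = (2 + 16)*(-1/339) = 18*(-1/339) = -6/113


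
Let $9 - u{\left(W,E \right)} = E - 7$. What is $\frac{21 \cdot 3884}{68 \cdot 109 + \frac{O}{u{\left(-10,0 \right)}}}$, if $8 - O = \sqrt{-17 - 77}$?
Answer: $\frac{77387923200}{7032980047} + \frac{652512 i \sqrt{94}}{7032980047} \approx 11.004 + 0.00089952 i$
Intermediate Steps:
$O = 8 - i \sqrt{94}$ ($O = 8 - \sqrt{-17 - 77} = 8 - \sqrt{-94} = 8 - i \sqrt{94} \approx 8.0 - 9.6954 i$)
$u{\left(W,E \right)} = 16 - E$ ($u{\left(W,E \right)} = 9 - \left(E - 7\right) = 9 - \left(-7 + E\right) = 16 - E$)
$\frac{21 \cdot 3884}{68 \cdot 109 + \frac{O}{u{\left(-10,0 \right)}}} = \frac{21 \cdot 3884}{68 \cdot 109 + \frac{8 - i \sqrt{94}}{16 - 0}} = \frac{81564}{7412 + \frac{8 - i \sqrt{94}}{16 + 0}} = \frac{81564}{7412 + \frac{8 - i \sqrt{94}}{16}} = \frac{81564}{7412 + \left(8 - i \sqrt{94}\right) \frac{1}{16}} = \frac{81564}{7412 + \left(\frac{1}{2} - \frac{i \sqrt{94}}{16}\right)} = \frac{81564}{\frac{14825}{2} - \frac{i \sqrt{94}}{16}}$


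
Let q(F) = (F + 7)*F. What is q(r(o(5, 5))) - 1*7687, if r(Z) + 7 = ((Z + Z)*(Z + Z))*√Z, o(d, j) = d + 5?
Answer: 1592313 - 2800*√10 ≈ 1.5835e+6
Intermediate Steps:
o(d, j) = 5 + d
r(Z) = -7 + 4*Z^(5/2) (r(Z) = -7 + ((Z + Z)*(Z + Z))*√Z = -7 + ((2*Z)*(2*Z))*√Z = -7 + (4*Z²)*√Z = -7 + 4*Z^(5/2))
q(F) = F*(7 + F) (q(F) = (7 + F)*F = F*(7 + F))
q(r(o(5, 5))) - 1*7687 = (-7 + 4*(5 + 5)^(5/2))*(7 + (-7 + 4*(5 + 5)^(5/2))) - 1*7687 = (-7 + 4*10^(5/2))*(7 + (-7 + 4*10^(5/2))) - 7687 = (-7 + 4*(100*√10))*(7 + (-7 + 4*(100*√10))) - 7687 = (-7 + 400*√10)*(7 + (-7 + 400*√10)) - 7687 = (-7 + 400*√10)*(400*√10) - 7687 = 400*√10*(-7 + 400*√10) - 7687 = -7687 + 400*√10*(-7 + 400*√10)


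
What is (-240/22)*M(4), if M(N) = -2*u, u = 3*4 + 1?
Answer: 3120/11 ≈ 283.64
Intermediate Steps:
u = 13 (u = 12 + 1 = 13)
M(N) = -26 (M(N) = -2*13 = -26)
(-240/22)*M(4) = -240/22*(-26) = -20*6/11*(-26) = -120/11*(-26) = 3120/11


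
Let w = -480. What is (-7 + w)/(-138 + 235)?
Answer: -487/97 ≈ -5.0206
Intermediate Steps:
(-7 + w)/(-138 + 235) = (-7 - 480)/(-138 + 235) = -487/97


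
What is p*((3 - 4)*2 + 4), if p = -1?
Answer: -2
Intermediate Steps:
p*((3 - 4)*2 + 4) = -((3 - 4)*2 + 4) = -(-1*2 + 4) = -(-2 + 4) = -1*2 = -2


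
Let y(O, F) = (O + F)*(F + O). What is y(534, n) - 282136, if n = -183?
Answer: -158935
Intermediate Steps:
y(O, F) = (F + O)² (y(O, F) = (F + O)*(F + O) = (F + O)²)
y(534, n) - 282136 = (-183 + 534)² - 282136 = 351² - 282136 = 123201 - 282136 = -158935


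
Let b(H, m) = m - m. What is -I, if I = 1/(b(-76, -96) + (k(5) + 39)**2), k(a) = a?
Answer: -1/1936 ≈ -0.00051653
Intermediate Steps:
b(H, m) = 0
I = 1/1936 (I = 1/(0 + (5 + 39)**2) = 1/(0 + 44**2) = 1/(0 + 1936) = 1/1936 ≈ 0.00051653)
-I = -1*1/1936 = -1/1936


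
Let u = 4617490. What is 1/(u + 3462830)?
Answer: 1/8080320 ≈ 1.2376e-7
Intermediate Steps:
1/(u + 3462830) = 1/(4617490 + 3462830) = 1/8080320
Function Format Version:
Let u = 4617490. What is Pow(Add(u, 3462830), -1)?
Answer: Rational(1, 8080320) ≈ 1.2376e-7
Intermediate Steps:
Pow(Add(u, 3462830), -1) = Pow(Add(4617490, 3462830), -1) = Pow(8080320, -1) = Rational(1, 8080320)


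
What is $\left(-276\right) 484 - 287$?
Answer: $-133871$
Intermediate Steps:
$\left(-276\right) 484 - 287 = -133584 - 287 = -133871$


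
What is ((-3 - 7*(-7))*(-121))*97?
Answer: -539902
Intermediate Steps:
((-3 - 7*(-7))*(-121))*97 = ((-3 + 49)*(-121))*97 = (46*(-121))*97 = -5566*97 = -539902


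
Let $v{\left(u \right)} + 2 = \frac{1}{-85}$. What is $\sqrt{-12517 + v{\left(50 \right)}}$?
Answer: $\frac{2 i \sqrt{22612465}}{85} \approx 111.89 i$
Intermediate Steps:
$v{\left(u \right)} = - \frac{171}{85}$ ($v{\left(u \right)} = -2 + \frac{1}{-85} = -2 - \frac{1}{85} = - \frac{171}{85}$)
$\sqrt{-12517 + v{\left(50 \right)}} = \sqrt{-12517 - \frac{171}{85}} = \sqrt{- \frac{1064116}{85}} = \frac{2 i \sqrt{22612465}}{85}$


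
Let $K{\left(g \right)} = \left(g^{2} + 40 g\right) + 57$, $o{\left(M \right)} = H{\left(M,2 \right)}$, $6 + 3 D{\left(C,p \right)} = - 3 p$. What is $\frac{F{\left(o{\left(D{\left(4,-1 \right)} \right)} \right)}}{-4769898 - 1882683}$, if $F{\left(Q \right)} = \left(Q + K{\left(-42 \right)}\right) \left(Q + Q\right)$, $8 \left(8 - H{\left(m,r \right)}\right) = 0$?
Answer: $- \frac{2384}{6652581} \approx -0.00035836$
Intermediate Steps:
$H{\left(m,r \right)} = 8$ ($H{\left(m,r \right)} = 8 - 0 = 8 + 0 = 8$)
$D{\left(C,p \right)} = -2 - p$ ($D{\left(C,p \right)} = -2 + \frac{\left(-3\right) p}{3} = -2 - p$)
$o{\left(M \right)} = 8$
$K{\left(g \right)} = 57 + g^{2} + 40 g$
$F{\left(Q \right)} = 2 Q \left(141 + Q\right)$ ($F{\left(Q \right)} = \left(Q + \left(57 + \left(-42\right)^{2} + 40 \left(-42\right)\right)\right) \left(Q + Q\right) = \left(Q + \left(57 + 1764 - 1680\right)\right) 2 Q = \left(Q + 141\right) 2 Q = \left(141 + Q\right) 2 Q = 2 Q \left(141 + Q\right)$)
$\frac{F{\left(o{\left(D{\left(4,-1 \right)} \right)} \right)}}{-4769898 - 1882683} = \frac{2 \cdot 8 \left(141 + 8\right)}{-4769898 - 1882683} = \frac{2 \cdot 8 \cdot 149}{-4769898 - 1882683} = \frac{2384}{-6652581} = 2384 \left(- \frac{1}{6652581}\right) = - \frac{2384}{6652581}$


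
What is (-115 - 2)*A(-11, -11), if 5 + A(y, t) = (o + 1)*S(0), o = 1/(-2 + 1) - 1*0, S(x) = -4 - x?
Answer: 585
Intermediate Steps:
o = -1 (o = 1/(-1) + 0 = -1 + 0 = -1)
A(y, t) = -5 (A(y, t) = -5 + (-1 + 1)*(-4 - 1*0) = -5 + 0*(-4 + 0) = -5 + 0*(-4) = -5 + 0 = -5)
(-115 - 2)*A(-11, -11) = (-115 - 2)*(-5) = -117*(-5) = 585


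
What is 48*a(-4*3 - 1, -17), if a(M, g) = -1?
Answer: -48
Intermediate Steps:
48*a(-4*3 - 1, -17) = 48*(-1) = -48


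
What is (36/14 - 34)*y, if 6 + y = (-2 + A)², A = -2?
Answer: -2200/7 ≈ -314.29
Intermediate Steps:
y = 10 (y = -6 + (-2 - 2)² = -6 + (-4)² = -6 + 16 = 10)
(36/14 - 34)*y = (36/14 - 34)*10 = (36*(1/14) - 34)*10 = (18/7 - 34)*10 = -220/7*10 = -2200/7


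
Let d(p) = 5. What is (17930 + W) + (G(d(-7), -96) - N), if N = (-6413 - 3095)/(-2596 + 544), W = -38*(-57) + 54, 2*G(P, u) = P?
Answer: 20671711/1026 ≈ 20148.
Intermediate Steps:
G(P, u) = P/2
W = 2220 (W = 2166 + 54 = 2220)
N = 2377/513 (N = -9508/(-2052) = -9508*(-1/2052) = 2377/513 ≈ 4.6335)
(17930 + W) + (G(d(-7), -96) - N) = (17930 + 2220) + ((½)*5 - 1*2377/513) = 20150 + (5/2 - 2377/513) = 20150 - 2189/1026 = 20671711/1026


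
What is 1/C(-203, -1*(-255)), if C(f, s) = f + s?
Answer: 1/52 ≈ 0.019231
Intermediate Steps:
1/C(-203, -1*(-255)) = 1/(-203 - 1*(-255)) = 1/(-203 + 255) = 1/52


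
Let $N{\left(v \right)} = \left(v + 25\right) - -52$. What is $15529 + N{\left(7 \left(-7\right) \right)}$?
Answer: $15557$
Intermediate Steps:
$N{\left(v \right)} = 77 + v$ ($N{\left(v \right)} = \left(25 + v\right) + 52 = 77 + v$)
$15529 + N{\left(7 \left(-7\right) \right)} = 15529 + \left(77 + 7 \left(-7\right)\right) = 15529 + \left(77 - 49\right) = 15529 + 28 = 15557$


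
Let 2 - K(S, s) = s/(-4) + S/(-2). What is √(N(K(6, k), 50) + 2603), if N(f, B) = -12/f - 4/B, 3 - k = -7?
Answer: √65033/5 ≈ 51.003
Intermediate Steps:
k = 10 (k = 3 - 1*(-7) = 3 + 7 = 10)
K(S, s) = 2 + S/2 + s/4 (K(S, s) = 2 - (s/(-4) + S/(-2)) = 2 - (s*(-¼) + S*(-½)) = 2 - (-s/4 - S/2) = 2 - (-S/2 - s/4) = 2 + (S/2 + s/4) = 2 + S/2 + s/4)
√(N(K(6, k), 50) + 2603) = √((-12/(2 + (½)*6 + (¼)*10) - 4/50) + 2603) = √((-12/(2 + 3 + 5/2) - 4*1/50) + 2603) = √((-12/15/2 - 2/25) + 2603) = √((-12*2/15 - 2/25) + 2603) = √((-8/5 - 2/25) + 2603) = √(-42/25 + 2603) = √(65033/25) = √65033/5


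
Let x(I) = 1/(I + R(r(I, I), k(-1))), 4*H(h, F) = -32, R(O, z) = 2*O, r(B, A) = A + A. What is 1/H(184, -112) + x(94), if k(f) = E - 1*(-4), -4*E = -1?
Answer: -231/1880 ≈ -0.12287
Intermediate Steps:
E = ¼ (E = -¼*(-1) = ¼ ≈ 0.25000)
r(B, A) = 2*A
k(f) = 17/4 (k(f) = ¼ - 1*(-4) = ¼ + 4 = 17/4)
H(h, F) = -8 (H(h, F) = (¼)*(-32) = -8)
x(I) = 1/(5*I) (x(I) = 1/(I + 2*(2*I)) = 1/(I + 4*I) = 1/(5*I))
1/H(184, -112) + x(94) = 1/(-8) + (⅕)/94 = -⅛ + (⅕)*(1/94) = -⅛ + 1/470 = -231/1880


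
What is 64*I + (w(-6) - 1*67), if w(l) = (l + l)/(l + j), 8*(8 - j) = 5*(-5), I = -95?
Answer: -252123/41 ≈ -6149.3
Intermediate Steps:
j = 89/8 (j = 8 - 5*(-5)/8 = 8 - ⅛*(-25) = 8 + 25/8 = 89/8 ≈ 11.125)
w(l) = 2*l/(89/8 + l) (w(l) = (l + l)/(l + 89/8) = (2*l)/(89/8 + l) = 2*l/(89/8 + l))
64*I + (w(-6) - 1*67) = 64*(-95) + (16*(-6)/(89 + 8*(-6)) - 1*67) = -6080 + (16*(-6)/(89 - 48) - 67) = -6080 + (16*(-6)/41 - 67) = -6080 + (16*(-6)*(1/41) - 67) = -6080 + (-96/41 - 67) = -6080 - 2843/41 = -252123/41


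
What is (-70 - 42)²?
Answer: 12544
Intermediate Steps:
(-70 - 42)² = (-112)² = 12544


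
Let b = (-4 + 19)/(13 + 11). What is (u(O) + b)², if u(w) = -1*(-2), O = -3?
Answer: 441/64 ≈ 6.8906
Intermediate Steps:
u(w) = 2
b = 5/8 (b = 15/24 = 15*(1/24) = 5/8 ≈ 0.62500)
(u(O) + b)² = (2 + 5/8)² = (21/8)² = 441/64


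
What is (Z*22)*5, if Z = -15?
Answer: -1650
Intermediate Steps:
(Z*22)*5 = -15*22*5 = -330*5 = -1650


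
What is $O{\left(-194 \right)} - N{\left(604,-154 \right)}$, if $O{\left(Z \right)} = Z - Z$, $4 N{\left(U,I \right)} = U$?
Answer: $-151$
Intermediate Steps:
$N{\left(U,I \right)} = \frac{U}{4}$
$O{\left(Z \right)} = 0$
$O{\left(-194 \right)} - N{\left(604,-154 \right)} = 0 - \frac{1}{4} \cdot 604 = 0 - 151 = -151$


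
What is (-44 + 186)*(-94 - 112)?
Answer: -29252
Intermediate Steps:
(-44 + 186)*(-94 - 112) = 142*(-206) = -29252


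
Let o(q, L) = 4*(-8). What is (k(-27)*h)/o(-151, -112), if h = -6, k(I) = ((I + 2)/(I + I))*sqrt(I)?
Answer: 25*I*sqrt(3)/96 ≈ 0.45106*I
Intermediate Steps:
o(q, L) = -32
k(I) = (2 + I)/(2*sqrt(I)) (k(I) = ((2 + I)/((2*I)))*sqrt(I) = ((2 + I)*(1/(2*I)))*sqrt(I) = ((2 + I)/(2*I))*sqrt(I) = (2 + I)/(2*sqrt(I)))
(k(-27)*h)/o(-151, -112) = (((2 - 27)/(2*sqrt(-27)))*(-6))/(-32) = (((1/2)*(-I*sqrt(3)/9)*(-25))*(-6))*(-1/32) = ((25*I*sqrt(3)/18)*(-6))*(-1/32) = -25*I*sqrt(3)/3*(-1/32) = 25*I*sqrt(3)/96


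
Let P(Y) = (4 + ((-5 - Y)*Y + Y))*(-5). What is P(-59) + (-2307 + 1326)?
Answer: 15224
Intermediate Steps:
P(Y) = -20 - 5*Y - 5*Y*(-5 - Y) (P(Y) = (4 + (Y*(-5 - Y) + Y))*(-5) = (4 + (Y + Y*(-5 - Y)))*(-5) = (4 + Y + Y*(-5 - Y))*(-5) = -20 - 5*Y - 5*Y*(-5 - Y))
P(-59) + (-2307 + 1326) = (-20 + 5*(-59)**2 + 20*(-59)) + (-2307 + 1326) = (-20 + 5*3481 - 1180) - 981 = (-20 + 17405 - 1180) - 981 = 16205 - 981 = 15224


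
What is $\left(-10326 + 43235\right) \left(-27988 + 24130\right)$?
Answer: $-126962922$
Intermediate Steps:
$\left(-10326 + 43235\right) \left(-27988 + 24130\right) = 32909 \left(-3858\right) = -126962922$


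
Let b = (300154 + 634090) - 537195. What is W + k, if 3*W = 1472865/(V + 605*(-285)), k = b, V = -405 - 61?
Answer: 68645707704/172891 ≈ 3.9705e+5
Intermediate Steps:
V = -466
b = 397049 (b = 934244 - 537195 = 397049)
k = 397049
W = -490955/172891 (W = (1472865/(-466 + 605*(-285)))/3 = (1472865/(-466 - 172425))/3 = (1472865/(-172891))/3 = (1472865*(-1/172891))/3 = (1/3)*(-1472865/172891) = -490955/172891 ≈ -2.8397)
W + k = -490955/172891 + 397049 = 68645707704/172891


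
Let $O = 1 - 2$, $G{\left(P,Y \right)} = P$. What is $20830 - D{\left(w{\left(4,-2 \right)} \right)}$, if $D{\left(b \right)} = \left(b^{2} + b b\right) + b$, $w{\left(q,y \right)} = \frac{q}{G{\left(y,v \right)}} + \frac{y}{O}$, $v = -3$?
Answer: $20830$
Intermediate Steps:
$O = -1$
$w{\left(q,y \right)} = - y + \frac{q}{y}$ ($w{\left(q,y \right)} = \frac{q}{y} + \frac{y}{-1} = \frac{q}{y} + y \left(-1\right) = \frac{q}{y} - y = - y + \frac{q}{y}$)
$D{\left(b \right)} = b + 2 b^{2}$ ($D{\left(b \right)} = \left(b^{2} + b^{2}\right) + b = 2 b^{2} + b = b + 2 b^{2}$)
$20830 - D{\left(w{\left(4,-2 \right)} \right)} = 20830 - \left(\left(-1\right) \left(-2\right) + \frac{4}{-2}\right) \left(1 + 2 \left(\left(-1\right) \left(-2\right) + \frac{4}{-2}\right)\right) = 20830 - \left(2 + 4 \left(- \frac{1}{2}\right)\right) \left(1 + 2 \left(2 + 4 \left(- \frac{1}{2}\right)\right)\right) = 20830 - \left(2 - 2\right) \left(1 + 2 \left(2 - 2\right)\right) = 20830 - 0 \left(1 + 2 \cdot 0\right) = 20830 - 0 \left(1 + 0\right) = 20830 - 0 \cdot 1 = 20830 - 0 = 20830 + 0 = 20830$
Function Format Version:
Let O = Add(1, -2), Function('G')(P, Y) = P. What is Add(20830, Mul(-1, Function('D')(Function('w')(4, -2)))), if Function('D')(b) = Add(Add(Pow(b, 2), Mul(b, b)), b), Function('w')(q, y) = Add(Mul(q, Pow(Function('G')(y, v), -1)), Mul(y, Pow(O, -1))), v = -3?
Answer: 20830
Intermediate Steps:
O = -1
Function('w')(q, y) = Add(Mul(-1, y), Mul(q, Pow(y, -1))) (Function('w')(q, y) = Add(Mul(q, Pow(y, -1)), Mul(y, Pow(-1, -1))) = Add(Mul(q, Pow(y, -1)), Mul(y, -1)) = Add(Mul(q, Pow(y, -1)), Mul(-1, y)) = Add(Mul(-1, y), Mul(q, Pow(y, -1))))
Function('D')(b) = Add(b, Mul(2, Pow(b, 2))) (Function('D')(b) = Add(Add(Pow(b, 2), Pow(b, 2)), b) = Add(Mul(2, Pow(b, 2)), b) = Add(b, Mul(2, Pow(b, 2))))
Add(20830, Mul(-1, Function('D')(Function('w')(4, -2)))) = Add(20830, Mul(-1, Mul(Add(Mul(-1, -2), Mul(4, Pow(-2, -1))), Add(1, Mul(2, Add(Mul(-1, -2), Mul(4, Pow(-2, -1)))))))) = Add(20830, Mul(-1, Mul(Add(2, Mul(4, Rational(-1, 2))), Add(1, Mul(2, Add(2, Mul(4, Rational(-1, 2)))))))) = Add(20830, Mul(-1, Mul(Add(2, -2), Add(1, Mul(2, Add(2, -2)))))) = Add(20830, Mul(-1, Mul(0, Add(1, Mul(2, 0))))) = Add(20830, Mul(-1, Mul(0, Add(1, 0)))) = Add(20830, Mul(-1, Mul(0, 1))) = Add(20830, Mul(-1, 0)) = Add(20830, 0) = 20830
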